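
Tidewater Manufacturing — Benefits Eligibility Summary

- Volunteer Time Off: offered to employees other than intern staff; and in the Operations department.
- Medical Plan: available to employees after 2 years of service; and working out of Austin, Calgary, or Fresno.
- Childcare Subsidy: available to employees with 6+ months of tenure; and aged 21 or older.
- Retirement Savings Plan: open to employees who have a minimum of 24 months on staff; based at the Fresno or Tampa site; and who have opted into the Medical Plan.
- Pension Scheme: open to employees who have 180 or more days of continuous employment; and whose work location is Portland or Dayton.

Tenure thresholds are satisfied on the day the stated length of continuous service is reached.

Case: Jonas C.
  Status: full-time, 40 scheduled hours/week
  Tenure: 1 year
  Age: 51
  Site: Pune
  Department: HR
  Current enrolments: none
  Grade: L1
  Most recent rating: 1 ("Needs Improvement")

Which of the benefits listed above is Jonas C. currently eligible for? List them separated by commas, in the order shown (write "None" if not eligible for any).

Childcare Subsidy

Volunteer Time Off — status full-time ✓ (not excluded); dept HR ✗ → not eligible.
Medical Plan — service 1 year < 2 years ✗ → not eligible.
Childcare Subsidy — service 1 year ≥ 6 months (≈180 days) ✓; age 51 ≥ 21 ✓ → eligible.
Retirement Savings Plan — service 1 year < 24 months (≈720 days) ✗ → not eligible.
Pension Scheme — service 1 year ≥ 180 days ✓; site Pune ✗ (not Portland or Dayton) → not eligible.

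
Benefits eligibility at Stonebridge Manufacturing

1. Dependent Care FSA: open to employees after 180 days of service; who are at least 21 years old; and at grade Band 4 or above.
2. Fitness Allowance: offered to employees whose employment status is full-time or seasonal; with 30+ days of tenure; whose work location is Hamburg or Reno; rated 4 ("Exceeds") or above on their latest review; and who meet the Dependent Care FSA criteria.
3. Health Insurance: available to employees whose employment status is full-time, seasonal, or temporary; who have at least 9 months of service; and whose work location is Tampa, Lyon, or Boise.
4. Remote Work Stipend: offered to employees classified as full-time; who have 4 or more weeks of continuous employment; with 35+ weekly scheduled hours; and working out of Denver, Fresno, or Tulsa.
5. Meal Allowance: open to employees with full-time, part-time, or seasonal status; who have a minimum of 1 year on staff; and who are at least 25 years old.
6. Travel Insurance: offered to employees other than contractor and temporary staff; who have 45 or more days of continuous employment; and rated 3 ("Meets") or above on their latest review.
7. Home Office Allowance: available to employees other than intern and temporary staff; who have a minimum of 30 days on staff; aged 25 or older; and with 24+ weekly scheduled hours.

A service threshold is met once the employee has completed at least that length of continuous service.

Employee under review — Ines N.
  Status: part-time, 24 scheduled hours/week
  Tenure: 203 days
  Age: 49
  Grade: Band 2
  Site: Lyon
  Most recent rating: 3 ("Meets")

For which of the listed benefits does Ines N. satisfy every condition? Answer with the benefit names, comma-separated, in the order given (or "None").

Travel Insurance, Home Office Allowance

Dependent Care FSA — service 203 days ≥ 180 days ✓; age 49 ≥ 21 ✓; grade Band 2 < Band 4 ✗ → not eligible.
Fitness Allowance — status part-time ✗ (requires full-time or seasonal) → not eligible.
Health Insurance — status part-time ✗ (requires full-time, seasonal, or temporary) → not eligible.
Remote Work Stipend — status part-time ✗ (requires full-time) → not eligible.
Meal Allowance — status part-time ✓; service 203 days < 1 year (≈365 days) ✗ → not eligible.
Travel Insurance — status part-time ✓ (not excluded); service 203 days ≥ 45 days ✓; rating 3 ≥ 3 ✓ → eligible.
Home Office Allowance — status part-time ✓ (not excluded); service 203 days ≥ 30 days ✓; age 49 ≥ 25 ✓; 24 hrs/wk ≥ 24 ✓ → eligible.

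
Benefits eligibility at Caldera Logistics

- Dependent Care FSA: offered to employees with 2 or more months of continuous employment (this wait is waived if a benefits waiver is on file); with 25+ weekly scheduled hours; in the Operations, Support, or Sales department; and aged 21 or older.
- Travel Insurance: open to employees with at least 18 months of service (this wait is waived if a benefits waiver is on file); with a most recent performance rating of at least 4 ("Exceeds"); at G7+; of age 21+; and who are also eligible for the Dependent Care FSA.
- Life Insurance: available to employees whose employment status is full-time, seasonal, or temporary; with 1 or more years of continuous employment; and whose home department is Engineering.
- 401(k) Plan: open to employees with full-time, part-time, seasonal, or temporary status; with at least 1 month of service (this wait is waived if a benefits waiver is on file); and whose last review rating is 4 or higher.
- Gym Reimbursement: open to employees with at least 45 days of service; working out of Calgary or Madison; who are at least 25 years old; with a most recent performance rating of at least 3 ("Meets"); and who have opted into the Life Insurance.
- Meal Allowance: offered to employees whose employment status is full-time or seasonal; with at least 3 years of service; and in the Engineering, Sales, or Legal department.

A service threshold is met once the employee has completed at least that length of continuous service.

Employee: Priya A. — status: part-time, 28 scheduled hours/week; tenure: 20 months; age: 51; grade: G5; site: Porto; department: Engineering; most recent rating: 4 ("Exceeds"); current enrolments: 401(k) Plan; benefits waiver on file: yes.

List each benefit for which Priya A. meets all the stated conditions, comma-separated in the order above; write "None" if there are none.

Dependent Care FSA — benefits waiver on file ✓; 28 hrs/wk ≥ 25 ✓; dept Engineering ✗ → not eligible.
Travel Insurance — benefits waiver on file ✓; rating 4 ≥ 4 ✓; grade G5 < G7 ✗ → not eligible.
Life Insurance — status part-time ✗ (requires full-time, seasonal, or temporary) → not eligible.
401(k) Plan — status part-time ✓; benefits waiver on file ✓; rating 4 ≥ 4 ✓ → eligible.
Gym Reimbursement — service 20 months ≥ 45 days ✓; site Porto ✗ (not Calgary or Madison) → not eligible.
Meal Allowance — status part-time ✗ (requires full-time or seasonal) → not eligible.

401(k) Plan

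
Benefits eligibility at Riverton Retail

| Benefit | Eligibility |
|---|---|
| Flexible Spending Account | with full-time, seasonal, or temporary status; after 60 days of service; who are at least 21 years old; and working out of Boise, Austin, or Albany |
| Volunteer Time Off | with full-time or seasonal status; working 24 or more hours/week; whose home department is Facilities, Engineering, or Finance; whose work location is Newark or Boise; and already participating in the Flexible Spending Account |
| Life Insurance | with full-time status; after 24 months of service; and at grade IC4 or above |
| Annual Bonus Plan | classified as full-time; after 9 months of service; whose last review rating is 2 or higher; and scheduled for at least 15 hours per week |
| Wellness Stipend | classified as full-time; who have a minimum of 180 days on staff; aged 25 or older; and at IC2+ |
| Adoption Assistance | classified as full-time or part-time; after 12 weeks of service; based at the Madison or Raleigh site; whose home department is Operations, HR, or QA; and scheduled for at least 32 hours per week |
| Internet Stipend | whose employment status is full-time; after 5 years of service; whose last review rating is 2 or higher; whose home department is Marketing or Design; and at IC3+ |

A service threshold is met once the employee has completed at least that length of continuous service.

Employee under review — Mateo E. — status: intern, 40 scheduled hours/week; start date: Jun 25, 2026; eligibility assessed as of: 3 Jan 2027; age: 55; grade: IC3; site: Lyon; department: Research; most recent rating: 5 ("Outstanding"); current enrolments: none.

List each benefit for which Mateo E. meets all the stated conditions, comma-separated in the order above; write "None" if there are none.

Service from Jun 25, 2026 to 3 Jan 2027: 192 days.
Flexible Spending Account — status intern ✗ (requires full-time, seasonal, or temporary) → not eligible.
Volunteer Time Off — status intern ✗ (requires full-time or seasonal) → not eligible.
Life Insurance — status intern ✗ (requires full-time) → not eligible.
Annual Bonus Plan — status intern ✗ (requires full-time) → not eligible.
Wellness Stipend — status intern ✗ (requires full-time) → not eligible.
Adoption Assistance — status intern ✗ (requires full-time or part-time) → not eligible.
Internet Stipend — status intern ✗ (requires full-time) → not eligible.

None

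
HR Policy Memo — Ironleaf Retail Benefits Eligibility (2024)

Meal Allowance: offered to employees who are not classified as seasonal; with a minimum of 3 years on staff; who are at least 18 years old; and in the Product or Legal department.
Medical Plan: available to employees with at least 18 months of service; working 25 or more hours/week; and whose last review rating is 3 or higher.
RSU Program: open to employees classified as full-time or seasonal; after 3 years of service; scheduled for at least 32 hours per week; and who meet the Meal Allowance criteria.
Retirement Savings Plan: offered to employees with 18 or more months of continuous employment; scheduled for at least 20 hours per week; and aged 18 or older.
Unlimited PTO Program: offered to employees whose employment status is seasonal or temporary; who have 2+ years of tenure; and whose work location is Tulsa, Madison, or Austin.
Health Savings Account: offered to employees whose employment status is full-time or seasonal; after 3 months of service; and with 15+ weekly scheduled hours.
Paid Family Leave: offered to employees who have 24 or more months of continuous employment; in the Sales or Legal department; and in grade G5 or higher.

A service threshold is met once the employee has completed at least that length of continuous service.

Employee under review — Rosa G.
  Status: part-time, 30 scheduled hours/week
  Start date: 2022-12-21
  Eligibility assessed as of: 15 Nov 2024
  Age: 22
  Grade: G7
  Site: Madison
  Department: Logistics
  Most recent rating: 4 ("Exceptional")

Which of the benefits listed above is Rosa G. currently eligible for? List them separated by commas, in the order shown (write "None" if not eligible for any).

Medical Plan, Retirement Savings Plan

Service from 2022-12-21 to 15 Nov 2024: 695 days.
Meal Allowance — status part-time ✓ (not excluded); service 695 days < 3 years (≈1095 days) ✗ → not eligible.
Medical Plan — service 695 days ≥ 18 months (≈540 days) ✓; 30 hrs/wk ≥ 25 ✓; rating 4 ≥ 3 ✓ → eligible.
RSU Program — status part-time ✗ (requires full-time or seasonal) → not eligible.
Retirement Savings Plan — service 695 days ≥ 18 months (≈540 days) ✓; 30 hrs/wk ≥ 20 ✓; age 22 ≥ 18 ✓ → eligible.
Unlimited PTO Program — status part-time ✗ (requires seasonal or temporary) → not eligible.
Health Savings Account — status part-time ✗ (requires full-time or seasonal) → not eligible.
Paid Family Leave — service 695 days < 24 months (≈720 days) ✗ → not eligible.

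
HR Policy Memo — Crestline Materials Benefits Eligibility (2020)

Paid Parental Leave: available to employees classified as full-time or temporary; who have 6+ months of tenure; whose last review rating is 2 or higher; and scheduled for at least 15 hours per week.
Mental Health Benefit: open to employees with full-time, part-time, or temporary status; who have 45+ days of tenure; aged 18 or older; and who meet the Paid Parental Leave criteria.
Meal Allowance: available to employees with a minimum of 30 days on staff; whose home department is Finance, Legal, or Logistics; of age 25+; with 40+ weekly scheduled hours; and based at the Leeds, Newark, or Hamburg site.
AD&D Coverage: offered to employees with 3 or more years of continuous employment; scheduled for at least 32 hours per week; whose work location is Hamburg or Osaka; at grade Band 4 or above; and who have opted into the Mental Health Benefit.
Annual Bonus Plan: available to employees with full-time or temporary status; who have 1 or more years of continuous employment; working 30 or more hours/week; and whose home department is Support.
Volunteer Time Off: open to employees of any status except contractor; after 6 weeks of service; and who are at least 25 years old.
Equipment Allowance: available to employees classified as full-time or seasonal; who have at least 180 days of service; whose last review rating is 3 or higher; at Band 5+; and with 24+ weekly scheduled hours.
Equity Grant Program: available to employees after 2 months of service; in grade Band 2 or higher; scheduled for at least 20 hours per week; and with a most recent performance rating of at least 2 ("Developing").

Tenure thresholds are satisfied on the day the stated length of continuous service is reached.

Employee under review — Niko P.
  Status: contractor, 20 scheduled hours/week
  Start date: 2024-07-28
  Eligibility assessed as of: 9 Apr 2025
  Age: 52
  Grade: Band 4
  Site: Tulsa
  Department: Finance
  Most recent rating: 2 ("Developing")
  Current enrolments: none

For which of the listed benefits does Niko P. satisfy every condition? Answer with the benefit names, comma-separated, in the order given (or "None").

Equity Grant Program

Service from 2024-07-28 to 9 Apr 2025: 255 days.
Paid Parental Leave — status contractor ✗ (requires full-time or temporary) → not eligible.
Mental Health Benefit — status contractor ✗ (requires full-time, part-time, or temporary) → not eligible.
Meal Allowance — service 255 days ≥ 30 days ✓; dept Finance ✓; age 52 ≥ 25 ✓; 20 hrs/wk < 40 ✗ → not eligible.
AD&D Coverage — service 255 days < 3 years (≈1095 days) ✗ → not eligible.
Annual Bonus Plan — status contractor ✗ (requires full-time or temporary) → not eligible.
Volunteer Time Off — status contractor ✗ (excluded) → not eligible.
Equipment Allowance — status contractor ✗ (requires full-time or seasonal) → not eligible.
Equity Grant Program — service 255 days ≥ 2 months (≈60 days) ✓; grade Band 4 ≥ Band 2 ✓; 20 hrs/wk ≥ 20 ✓; rating 2 ≥ 2 ✓ → eligible.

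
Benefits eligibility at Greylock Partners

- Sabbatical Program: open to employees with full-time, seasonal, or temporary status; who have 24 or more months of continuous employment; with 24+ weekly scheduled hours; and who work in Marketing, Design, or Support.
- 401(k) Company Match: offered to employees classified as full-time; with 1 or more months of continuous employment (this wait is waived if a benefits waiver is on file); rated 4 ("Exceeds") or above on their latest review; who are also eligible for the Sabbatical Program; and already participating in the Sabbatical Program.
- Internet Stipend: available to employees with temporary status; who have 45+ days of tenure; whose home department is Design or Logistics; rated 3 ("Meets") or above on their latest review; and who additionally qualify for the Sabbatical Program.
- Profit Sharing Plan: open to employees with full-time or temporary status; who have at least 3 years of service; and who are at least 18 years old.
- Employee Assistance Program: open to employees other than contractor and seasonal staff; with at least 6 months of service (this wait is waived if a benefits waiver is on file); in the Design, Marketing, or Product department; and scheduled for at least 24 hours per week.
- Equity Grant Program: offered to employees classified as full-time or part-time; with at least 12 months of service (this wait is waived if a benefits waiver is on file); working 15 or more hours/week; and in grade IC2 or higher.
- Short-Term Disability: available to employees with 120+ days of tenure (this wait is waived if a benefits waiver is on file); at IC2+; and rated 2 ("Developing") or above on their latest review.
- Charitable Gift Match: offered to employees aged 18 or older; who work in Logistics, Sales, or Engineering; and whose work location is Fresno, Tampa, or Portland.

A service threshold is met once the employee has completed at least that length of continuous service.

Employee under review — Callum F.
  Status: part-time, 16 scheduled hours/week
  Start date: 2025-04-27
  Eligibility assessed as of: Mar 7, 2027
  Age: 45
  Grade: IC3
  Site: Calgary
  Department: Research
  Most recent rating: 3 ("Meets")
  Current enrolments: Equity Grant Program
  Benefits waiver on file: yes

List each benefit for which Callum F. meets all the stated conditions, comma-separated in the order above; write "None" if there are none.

Service from 2025-04-27 to Mar 7, 2027: 679 days.
Sabbatical Program — status part-time ✗ (requires full-time, seasonal, or temporary) → not eligible.
401(k) Company Match — status part-time ✗ (requires full-time) → not eligible.
Internet Stipend — status part-time ✗ (requires temporary) → not eligible.
Profit Sharing Plan — status part-time ✗ (requires full-time or temporary) → not eligible.
Employee Assistance Program — status part-time ✓ (not excluded); benefits waiver on file ✓; dept Research ✗ → not eligible.
Equity Grant Program — status part-time ✓; benefits waiver on file ✓; 16 hrs/wk ≥ 15 ✓; grade IC3 ≥ IC2 ✓ → eligible.
Short-Term Disability — benefits waiver on file ✓; grade IC3 ≥ IC2 ✓; rating 3 ≥ 2 ✓ → eligible.
Charitable Gift Match — age 45 ≥ 18 ✓; dept Research ✗ → not eligible.

Equity Grant Program, Short-Term Disability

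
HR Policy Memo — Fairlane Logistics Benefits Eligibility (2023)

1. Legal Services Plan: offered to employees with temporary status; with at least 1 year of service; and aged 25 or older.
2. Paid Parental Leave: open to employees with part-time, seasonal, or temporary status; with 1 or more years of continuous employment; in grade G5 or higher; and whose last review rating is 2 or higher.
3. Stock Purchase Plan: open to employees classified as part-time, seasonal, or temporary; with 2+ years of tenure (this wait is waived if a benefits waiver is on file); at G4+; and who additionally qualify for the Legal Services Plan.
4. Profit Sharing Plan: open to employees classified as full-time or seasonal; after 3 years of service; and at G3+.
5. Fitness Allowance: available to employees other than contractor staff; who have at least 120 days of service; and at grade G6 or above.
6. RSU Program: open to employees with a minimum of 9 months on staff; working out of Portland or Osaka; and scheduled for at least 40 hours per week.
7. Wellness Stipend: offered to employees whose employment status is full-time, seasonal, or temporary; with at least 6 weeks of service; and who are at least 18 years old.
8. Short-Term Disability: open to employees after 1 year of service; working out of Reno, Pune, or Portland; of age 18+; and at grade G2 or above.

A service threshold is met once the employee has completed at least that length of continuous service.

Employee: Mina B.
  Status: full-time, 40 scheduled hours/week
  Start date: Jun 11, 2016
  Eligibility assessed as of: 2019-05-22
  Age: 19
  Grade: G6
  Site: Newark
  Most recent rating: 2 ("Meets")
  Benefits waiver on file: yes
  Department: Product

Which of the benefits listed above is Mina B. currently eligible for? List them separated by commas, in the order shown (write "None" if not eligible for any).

Fitness Allowance, Wellness Stipend

Service from Jun 11, 2016 to 2019-05-22: 1075 days.
Legal Services Plan — status full-time ✗ (requires temporary) → not eligible.
Paid Parental Leave — status full-time ✗ (requires part-time, seasonal, or temporary) → not eligible.
Stock Purchase Plan — status full-time ✗ (requires part-time, seasonal, or temporary) → not eligible.
Profit Sharing Plan — status full-time ✓; service 1075 days < 3 years (≈1095 days) ✗ → not eligible.
Fitness Allowance — status full-time ✓ (not excluded); service 1075 days ≥ 120 days ✓; grade G6 ≥ G6 ✓ → eligible.
RSU Program — service 1075 days ≥ 9 months (≈270 days) ✓; site Newark ✗ (not Portland or Osaka) → not eligible.
Wellness Stipend — status full-time ✓; service 1075 days ≥ 6 weeks (≈42 days) ✓; age 19 ≥ 18 ✓ → eligible.
Short-Term Disability — service 1075 days ≥ 1 year (≈365 days) ✓; site Newark ✗ (not Reno, Pune, or Portland) → not eligible.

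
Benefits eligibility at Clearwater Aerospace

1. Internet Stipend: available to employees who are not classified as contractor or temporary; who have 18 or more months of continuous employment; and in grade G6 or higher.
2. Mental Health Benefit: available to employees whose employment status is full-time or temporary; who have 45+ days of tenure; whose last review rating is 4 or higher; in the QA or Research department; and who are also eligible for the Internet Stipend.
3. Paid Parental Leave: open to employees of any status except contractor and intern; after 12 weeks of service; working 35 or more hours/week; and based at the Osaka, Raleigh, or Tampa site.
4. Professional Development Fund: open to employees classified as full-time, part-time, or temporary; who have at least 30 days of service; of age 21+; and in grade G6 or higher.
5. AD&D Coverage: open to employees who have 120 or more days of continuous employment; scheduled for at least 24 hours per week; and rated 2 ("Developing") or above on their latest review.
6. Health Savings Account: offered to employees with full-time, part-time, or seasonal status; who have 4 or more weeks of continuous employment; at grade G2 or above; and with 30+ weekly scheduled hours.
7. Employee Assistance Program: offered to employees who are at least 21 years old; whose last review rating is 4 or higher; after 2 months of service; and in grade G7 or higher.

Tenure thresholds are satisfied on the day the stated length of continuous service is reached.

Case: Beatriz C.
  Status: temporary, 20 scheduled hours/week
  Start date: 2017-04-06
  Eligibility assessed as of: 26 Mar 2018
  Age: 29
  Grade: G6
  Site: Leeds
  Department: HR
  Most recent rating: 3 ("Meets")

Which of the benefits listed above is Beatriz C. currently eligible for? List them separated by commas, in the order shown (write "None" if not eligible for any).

Service from 2017-04-06 to 26 Mar 2018: 354 days.
Internet Stipend — status temporary ✗ (excluded) → not eligible.
Mental Health Benefit — status temporary ✓; service 354 days ≥ 45 days ✓; rating 3 < 4 ✗ → not eligible.
Paid Parental Leave — status temporary ✓ (not excluded); service 354 days ≥ 12 weeks (≈84 days) ✓; 20 hrs/wk < 35 ✗ → not eligible.
Professional Development Fund — status temporary ✓; service 354 days ≥ 30 days ✓; age 29 ≥ 21 ✓; grade G6 ≥ G6 ✓ → eligible.
AD&D Coverage — service 354 days ≥ 120 days ✓; 20 hrs/wk < 24 ✗ → not eligible.
Health Savings Account — status temporary ✗ (requires full-time, part-time, or seasonal) → not eligible.
Employee Assistance Program — age 29 ≥ 21 ✓; rating 3 < 4 ✗ → not eligible.

Professional Development Fund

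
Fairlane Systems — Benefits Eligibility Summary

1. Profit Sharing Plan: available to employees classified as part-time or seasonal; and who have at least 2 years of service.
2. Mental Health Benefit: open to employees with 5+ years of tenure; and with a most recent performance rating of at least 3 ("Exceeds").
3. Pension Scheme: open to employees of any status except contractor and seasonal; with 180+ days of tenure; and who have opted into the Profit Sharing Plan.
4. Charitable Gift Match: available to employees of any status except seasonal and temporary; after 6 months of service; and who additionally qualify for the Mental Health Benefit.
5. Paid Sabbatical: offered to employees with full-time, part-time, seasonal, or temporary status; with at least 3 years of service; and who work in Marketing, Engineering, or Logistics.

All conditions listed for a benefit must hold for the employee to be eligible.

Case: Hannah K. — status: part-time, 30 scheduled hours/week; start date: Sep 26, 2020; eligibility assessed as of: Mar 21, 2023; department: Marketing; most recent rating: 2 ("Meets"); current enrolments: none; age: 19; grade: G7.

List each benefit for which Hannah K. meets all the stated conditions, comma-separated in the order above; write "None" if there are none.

Service from Sep 26, 2020 to Mar 21, 2023: 906 days.
Profit Sharing Plan — status part-time ✓; service 906 days ≥ 2 years (≈730 days) ✓ → eligible.
Mental Health Benefit — service 906 days < 5 years (≈1825 days) ✗ → not eligible.
Pension Scheme — status part-time ✓ (not excluded); service 906 days ≥ 180 days ✓; not enrolled in Profit Sharing Plan ✗ → not eligible.
Charitable Gift Match — status part-time ✓ (not excluded); service 906 days ≥ 6 months (≈180 days) ✓; not eligible for Mental Health Benefit ✗ → not eligible.
Paid Sabbatical — status part-time ✓; service 906 days < 3 years (≈1095 days) ✗ → not eligible.

Profit Sharing Plan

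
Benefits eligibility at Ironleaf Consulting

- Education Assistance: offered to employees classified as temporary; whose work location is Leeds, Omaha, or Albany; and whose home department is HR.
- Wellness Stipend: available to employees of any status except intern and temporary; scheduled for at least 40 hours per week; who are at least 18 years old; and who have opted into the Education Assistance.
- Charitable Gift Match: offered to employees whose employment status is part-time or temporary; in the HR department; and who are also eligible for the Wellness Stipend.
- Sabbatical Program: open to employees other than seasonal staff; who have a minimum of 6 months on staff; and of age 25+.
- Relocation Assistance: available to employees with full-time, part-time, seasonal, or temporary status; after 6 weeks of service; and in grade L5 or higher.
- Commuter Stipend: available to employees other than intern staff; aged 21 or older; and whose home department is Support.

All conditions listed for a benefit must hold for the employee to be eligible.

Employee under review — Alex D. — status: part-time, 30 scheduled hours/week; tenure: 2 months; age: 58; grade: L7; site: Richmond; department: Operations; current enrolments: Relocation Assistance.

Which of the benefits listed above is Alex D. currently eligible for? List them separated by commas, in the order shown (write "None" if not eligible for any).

Relocation Assistance

Education Assistance — status part-time ✗ (requires temporary) → not eligible.
Wellness Stipend — status part-time ✓ (not excluded); 30 hrs/wk < 40 ✗ → not eligible.
Charitable Gift Match — status part-time ✓; dept Operations ✗ → not eligible.
Sabbatical Program — status part-time ✓ (not excluded); service 2 months < 6 months ✗ → not eligible.
Relocation Assistance — status part-time ✓; service 2 months ≥ 6 weeks (≈42 days) ✓; grade L7 ≥ L5 ✓ → eligible.
Commuter Stipend — status part-time ✓ (not excluded); age 58 ≥ 21 ✓; dept Operations ✗ → not eligible.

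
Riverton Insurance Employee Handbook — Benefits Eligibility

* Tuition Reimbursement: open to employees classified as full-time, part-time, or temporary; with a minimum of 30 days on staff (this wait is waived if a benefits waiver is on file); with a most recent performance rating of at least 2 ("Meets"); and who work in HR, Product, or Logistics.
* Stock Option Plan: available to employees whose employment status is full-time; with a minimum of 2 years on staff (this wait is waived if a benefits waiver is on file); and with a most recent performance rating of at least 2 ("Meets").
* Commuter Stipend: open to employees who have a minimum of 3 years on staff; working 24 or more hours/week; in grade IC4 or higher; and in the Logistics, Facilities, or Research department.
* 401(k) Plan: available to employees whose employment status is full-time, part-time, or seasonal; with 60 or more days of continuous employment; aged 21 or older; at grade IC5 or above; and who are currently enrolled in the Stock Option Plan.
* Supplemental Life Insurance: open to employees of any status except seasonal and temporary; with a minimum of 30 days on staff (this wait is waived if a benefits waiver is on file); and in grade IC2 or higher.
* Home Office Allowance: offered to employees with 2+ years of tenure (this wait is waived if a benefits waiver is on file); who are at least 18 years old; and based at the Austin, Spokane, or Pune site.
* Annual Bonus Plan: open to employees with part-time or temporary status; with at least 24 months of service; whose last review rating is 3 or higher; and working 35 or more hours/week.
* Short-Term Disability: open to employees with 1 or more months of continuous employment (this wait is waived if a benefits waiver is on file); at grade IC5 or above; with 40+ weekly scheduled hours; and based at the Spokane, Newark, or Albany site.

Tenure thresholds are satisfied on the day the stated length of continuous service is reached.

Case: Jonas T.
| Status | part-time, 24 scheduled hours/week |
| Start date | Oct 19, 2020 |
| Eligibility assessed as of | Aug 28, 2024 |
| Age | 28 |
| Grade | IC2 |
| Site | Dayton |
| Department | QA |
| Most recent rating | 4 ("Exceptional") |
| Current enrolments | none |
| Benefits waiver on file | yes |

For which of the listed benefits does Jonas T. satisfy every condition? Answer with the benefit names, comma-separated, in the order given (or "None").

Service from Oct 19, 2020 to Aug 28, 2024: 1409 days.
Tuition Reimbursement — status part-time ✓; benefits waiver on file ✓; rating 4 ≥ 2 ✓; dept QA ✗ → not eligible.
Stock Option Plan — status part-time ✗ (requires full-time) → not eligible.
Commuter Stipend — service 1409 days ≥ 3 years (≈1095 days) ✓; 24 hrs/wk ≥ 24 ✓; grade IC2 < IC4 ✗ → not eligible.
401(k) Plan — status part-time ✓; service 1409 days ≥ 60 days ✓; age 28 ≥ 21 ✓; grade IC2 < IC5 ✗ → not eligible.
Supplemental Life Insurance — status part-time ✓ (not excluded); benefits waiver on file ✓; grade IC2 ≥ IC2 ✓ → eligible.
Home Office Allowance — benefits waiver on file ✓; age 28 ≥ 18 ✓; site Dayton ✗ (not Austin, Spokane, or Pune) → not eligible.
Annual Bonus Plan — status part-time ✓; service 1409 days ≥ 24 months (≈720 days) ✓; rating 4 ≥ 3 ✓; 24 hrs/wk < 35 ✗ → not eligible.
Short-Term Disability — benefits waiver on file ✓; grade IC2 < IC5 ✗ → not eligible.

Supplemental Life Insurance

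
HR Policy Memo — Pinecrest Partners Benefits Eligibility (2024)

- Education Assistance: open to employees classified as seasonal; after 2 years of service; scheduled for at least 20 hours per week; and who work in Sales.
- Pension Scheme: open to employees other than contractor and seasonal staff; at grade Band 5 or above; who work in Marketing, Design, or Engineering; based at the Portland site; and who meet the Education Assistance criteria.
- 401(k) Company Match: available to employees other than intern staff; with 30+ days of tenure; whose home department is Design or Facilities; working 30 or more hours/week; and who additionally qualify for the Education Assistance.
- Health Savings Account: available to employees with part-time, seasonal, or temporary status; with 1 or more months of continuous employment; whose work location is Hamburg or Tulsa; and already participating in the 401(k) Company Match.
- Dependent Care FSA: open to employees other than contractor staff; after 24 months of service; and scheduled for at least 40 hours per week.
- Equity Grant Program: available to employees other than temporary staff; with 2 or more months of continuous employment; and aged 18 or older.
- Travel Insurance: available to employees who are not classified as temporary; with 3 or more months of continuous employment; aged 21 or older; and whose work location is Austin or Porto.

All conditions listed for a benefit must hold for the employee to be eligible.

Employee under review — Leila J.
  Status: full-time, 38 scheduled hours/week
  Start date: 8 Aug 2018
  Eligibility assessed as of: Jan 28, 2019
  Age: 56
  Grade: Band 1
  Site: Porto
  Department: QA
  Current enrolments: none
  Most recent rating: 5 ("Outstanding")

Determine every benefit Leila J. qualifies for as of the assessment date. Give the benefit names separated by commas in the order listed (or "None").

Equity Grant Program, Travel Insurance

Service from 8 Aug 2018 to Jan 28, 2019: 173 days.
Education Assistance — status full-time ✗ (requires seasonal) → not eligible.
Pension Scheme — status full-time ✓ (not excluded); grade Band 1 < Band 5 ✗ → not eligible.
401(k) Company Match — status full-time ✓ (not excluded); service 173 days ≥ 30 days ✓; dept QA ✗ → not eligible.
Health Savings Account — status full-time ✗ (requires part-time, seasonal, or temporary) → not eligible.
Dependent Care FSA — status full-time ✓ (not excluded); service 173 days < 24 months (≈720 days) ✗ → not eligible.
Equity Grant Program — status full-time ✓ (not excluded); service 173 days ≥ 2 months (≈60 days) ✓; age 56 ≥ 18 ✓ → eligible.
Travel Insurance — status full-time ✓ (not excluded); service 173 days ≥ 3 months (≈90 days) ✓; age 56 ≥ 21 ✓; site Porto ✓ → eligible.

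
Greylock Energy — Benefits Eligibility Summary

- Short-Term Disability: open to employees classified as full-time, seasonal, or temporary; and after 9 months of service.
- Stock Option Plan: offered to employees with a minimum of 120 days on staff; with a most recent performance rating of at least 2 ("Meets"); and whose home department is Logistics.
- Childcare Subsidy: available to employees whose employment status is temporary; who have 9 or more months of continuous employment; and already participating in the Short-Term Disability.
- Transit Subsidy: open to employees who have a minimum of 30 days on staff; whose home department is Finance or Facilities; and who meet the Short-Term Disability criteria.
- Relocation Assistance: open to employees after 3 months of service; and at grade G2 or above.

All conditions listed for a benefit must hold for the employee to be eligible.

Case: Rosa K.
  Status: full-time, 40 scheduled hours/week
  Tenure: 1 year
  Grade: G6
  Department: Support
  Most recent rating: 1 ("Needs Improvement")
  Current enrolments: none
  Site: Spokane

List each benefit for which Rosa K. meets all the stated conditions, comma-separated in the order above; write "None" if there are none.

Short-Term Disability, Relocation Assistance

Short-Term Disability — status full-time ✓; service 1 year ≥ 9 months (≈270 days) ✓ → eligible.
Stock Option Plan — service 1 year ≥ 120 days ✓; rating 1 < 2 ✗ → not eligible.
Childcare Subsidy — status full-time ✗ (requires temporary) → not eligible.
Transit Subsidy — service 1 year ≥ 30 days ✓; dept Support ✗ → not eligible.
Relocation Assistance — service 1 year ≥ 3 months (≈90 days) ✓; grade G6 ≥ G2 ✓ → eligible.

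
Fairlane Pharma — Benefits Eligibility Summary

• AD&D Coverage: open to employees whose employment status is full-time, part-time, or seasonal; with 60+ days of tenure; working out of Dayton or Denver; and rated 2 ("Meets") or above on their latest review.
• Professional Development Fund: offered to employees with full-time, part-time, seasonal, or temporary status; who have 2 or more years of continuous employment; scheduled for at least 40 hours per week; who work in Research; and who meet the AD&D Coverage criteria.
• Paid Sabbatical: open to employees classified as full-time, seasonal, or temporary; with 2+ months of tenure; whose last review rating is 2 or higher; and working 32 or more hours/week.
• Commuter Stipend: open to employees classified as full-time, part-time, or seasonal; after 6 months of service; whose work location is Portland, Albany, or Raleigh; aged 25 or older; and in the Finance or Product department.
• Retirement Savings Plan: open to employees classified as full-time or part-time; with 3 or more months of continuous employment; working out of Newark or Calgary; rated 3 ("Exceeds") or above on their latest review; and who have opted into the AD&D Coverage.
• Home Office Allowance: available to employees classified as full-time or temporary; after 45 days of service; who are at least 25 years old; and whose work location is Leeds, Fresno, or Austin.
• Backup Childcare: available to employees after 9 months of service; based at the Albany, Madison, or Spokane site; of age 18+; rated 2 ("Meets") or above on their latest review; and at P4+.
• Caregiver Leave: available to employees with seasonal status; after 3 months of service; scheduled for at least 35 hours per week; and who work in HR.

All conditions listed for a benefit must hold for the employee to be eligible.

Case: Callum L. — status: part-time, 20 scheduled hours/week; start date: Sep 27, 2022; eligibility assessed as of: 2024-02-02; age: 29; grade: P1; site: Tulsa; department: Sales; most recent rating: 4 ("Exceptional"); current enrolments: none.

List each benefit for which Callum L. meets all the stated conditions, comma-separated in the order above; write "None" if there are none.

Service from Sep 27, 2022 to 2024-02-02: 493 days.
AD&D Coverage — status part-time ✓; service 493 days ≥ 60 days ✓; site Tulsa ✗ (not Dayton or Denver) → not eligible.
Professional Development Fund — status part-time ✓; service 493 days < 2 years (≈730 days) ✗ → not eligible.
Paid Sabbatical — status part-time ✗ (requires full-time, seasonal, or temporary) → not eligible.
Commuter Stipend — status part-time ✓; service 493 days ≥ 6 months (≈180 days) ✓; site Tulsa ✗ (not Portland, Albany, or Raleigh) → not eligible.
Retirement Savings Plan — status part-time ✓; service 493 days ≥ 3 months (≈90 days) ✓; site Tulsa ✗ (not Newark or Calgary) → not eligible.
Home Office Allowance — status part-time ✗ (requires full-time or temporary) → not eligible.
Backup Childcare — service 493 days ≥ 9 months (≈270 days) ✓; site Tulsa ✗ (not Albany, Madison, or Spokane) → not eligible.
Caregiver Leave — status part-time ✗ (requires seasonal) → not eligible.

None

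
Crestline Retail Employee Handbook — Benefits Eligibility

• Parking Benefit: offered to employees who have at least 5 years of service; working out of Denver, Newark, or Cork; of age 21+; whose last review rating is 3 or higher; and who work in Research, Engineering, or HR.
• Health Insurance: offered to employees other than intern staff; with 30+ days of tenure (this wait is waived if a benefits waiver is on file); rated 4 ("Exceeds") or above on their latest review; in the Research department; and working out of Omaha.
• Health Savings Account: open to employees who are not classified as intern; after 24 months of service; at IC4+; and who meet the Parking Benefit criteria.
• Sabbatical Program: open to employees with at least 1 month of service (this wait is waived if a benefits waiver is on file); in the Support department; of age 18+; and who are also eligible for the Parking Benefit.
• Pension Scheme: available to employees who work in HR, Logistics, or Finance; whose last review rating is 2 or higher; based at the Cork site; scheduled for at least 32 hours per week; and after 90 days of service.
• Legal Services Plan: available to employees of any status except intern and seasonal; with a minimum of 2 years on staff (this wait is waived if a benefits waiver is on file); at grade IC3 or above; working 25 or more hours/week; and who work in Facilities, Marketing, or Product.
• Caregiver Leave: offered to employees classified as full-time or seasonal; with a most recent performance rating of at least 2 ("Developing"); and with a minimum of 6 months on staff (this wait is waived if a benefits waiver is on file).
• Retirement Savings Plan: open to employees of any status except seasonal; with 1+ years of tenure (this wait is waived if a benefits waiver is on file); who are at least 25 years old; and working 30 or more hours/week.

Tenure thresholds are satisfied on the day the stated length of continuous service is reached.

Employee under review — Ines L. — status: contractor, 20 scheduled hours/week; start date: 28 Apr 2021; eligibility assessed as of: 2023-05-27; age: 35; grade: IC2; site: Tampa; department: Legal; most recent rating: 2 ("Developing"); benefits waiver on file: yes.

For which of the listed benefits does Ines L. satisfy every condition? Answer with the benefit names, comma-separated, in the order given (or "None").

None

Service from 28 Apr 2021 to 2023-05-27: 759 days.
Parking Benefit — service 759 days < 5 years (≈1825 days) ✗ → not eligible.
Health Insurance — status contractor ✓ (not excluded); benefits waiver on file ✓; rating 2 < 4 ✗ → not eligible.
Health Savings Account — status contractor ✓ (not excluded); service 759 days ≥ 24 months (≈720 days) ✓; grade IC2 < IC4 ✗ → not eligible.
Sabbatical Program — benefits waiver on file ✓; dept Legal ✗ → not eligible.
Pension Scheme — dept Legal ✗ → not eligible.
Legal Services Plan — status contractor ✓ (not excluded); benefits waiver on file ✓; grade IC2 < IC3 ✗ → not eligible.
Caregiver Leave — status contractor ✗ (requires full-time or seasonal) → not eligible.
Retirement Savings Plan — status contractor ✓ (not excluded); benefits waiver on file ✓; age 35 ≥ 25 ✓; 20 hrs/wk < 30 ✗ → not eligible.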